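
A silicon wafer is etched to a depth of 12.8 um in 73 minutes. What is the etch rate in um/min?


Step 1: Etch rate = depth / time
Step 2: rate = 12.8 / 73
rate = 0.175 um/min


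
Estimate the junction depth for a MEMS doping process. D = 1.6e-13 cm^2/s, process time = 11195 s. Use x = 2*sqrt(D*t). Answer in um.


Step 1: Compute D*t = 1.6e-13 * 11195 = 1.7912e-09 cm^2
Step 2: sqrt(D*t) = 4.2323e-05 cm
Step 3: x = 2 * 4.2323e-05 cm = 8.4646e-05 cm
Step 4: Convert to um (1 cm = 1e4 um): x = 0.846 um


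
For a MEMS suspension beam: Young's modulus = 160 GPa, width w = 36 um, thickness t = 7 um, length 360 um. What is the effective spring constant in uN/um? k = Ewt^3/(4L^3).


Step 1: Convert E to consistent units (1 GPa = 1000 uN/um^2).
E = 160 GPa = 160000 uN/um^2
Step 2: Compute t^3 = 7^3 = 343
Step 3: Compute L^3 = 360^3 = 46656000
Step 4: k = 160000 * 36 * 343 / (4 * 46656000)
k = 10.5864 uN/um


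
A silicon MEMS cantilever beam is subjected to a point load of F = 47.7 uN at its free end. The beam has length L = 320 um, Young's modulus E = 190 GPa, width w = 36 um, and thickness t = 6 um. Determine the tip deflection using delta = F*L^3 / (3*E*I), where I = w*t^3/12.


Step 1: Calculate the second moment of area.
I = w * t^3 / 12 = 36 * 6^3 / 12 = 648.0 um^4
Step 2: Convert E to consistent units (1 GPa = 1000 uN/um^2).
E = 190 GPa = 190000 uN/um^2
Step 3: Calculate tip deflection.
delta = F * L^3 / (3 * E * I)
delta = 47.7 * 320^3 / (3 * 190000 * 648.0)
delta = 4.2317 um


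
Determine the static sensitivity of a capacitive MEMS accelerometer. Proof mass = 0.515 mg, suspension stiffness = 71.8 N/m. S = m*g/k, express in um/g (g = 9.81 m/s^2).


Step 1: Convert mass: m = 0.515 mg = 5.15e-07 kg
Step 2: S = m * g / k = 5.15e-07 * 9.81 / 71.8
Step 3: S = 7.04e-08 m/g
Step 4: Convert to um/g: S = 0.07 um/g


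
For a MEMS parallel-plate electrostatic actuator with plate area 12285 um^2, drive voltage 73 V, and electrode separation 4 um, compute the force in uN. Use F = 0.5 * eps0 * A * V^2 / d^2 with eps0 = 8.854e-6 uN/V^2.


Step 1: Identify parameters.
eps0 = 8.854e-6 uN/V^2, A = 12285 um^2, V = 73 V, d = 4 um
Step 2: Compute V^2 = 73^2 = 5329
Step 3: Compute d^2 = 4^2 = 16
Step 4: F = 0.5 * 8.854e-6 * 12285 * 5329 / 16
F = 18.114 uN


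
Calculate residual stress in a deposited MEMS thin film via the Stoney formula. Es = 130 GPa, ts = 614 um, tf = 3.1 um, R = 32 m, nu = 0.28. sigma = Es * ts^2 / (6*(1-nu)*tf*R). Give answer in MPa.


Step 1: Compute numerator: Es * ts^2 = 130 * 614^2 = 49009480 (GPa*um^2)
Step 2: Compute denominator (R in um): 6*(1-nu)*tf*R = 6*0.72*3.1*32e6 = 428544000.0 (um^2)
Step 3: sigma (GPa) = 49009480 / 428544000.0 = 1.14363e-01 GPa
Step 4: Convert to MPa (x1000): sigma = 114.4 MPa


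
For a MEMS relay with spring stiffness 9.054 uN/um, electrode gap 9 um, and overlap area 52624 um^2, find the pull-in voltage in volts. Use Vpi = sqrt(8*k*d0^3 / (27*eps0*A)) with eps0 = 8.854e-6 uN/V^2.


Step 1: Compute numerator: 8 * k * d0^3 = 8 * 9.054 * 9^3 = 52802.928
Step 2: Compute denominator: 27 * eps0 * A = 27 * 8.854e-6 * 52624 = 12.580188
Step 3: Vpi = sqrt(52802.928 / 12.580188)
Vpi = 64.79 V


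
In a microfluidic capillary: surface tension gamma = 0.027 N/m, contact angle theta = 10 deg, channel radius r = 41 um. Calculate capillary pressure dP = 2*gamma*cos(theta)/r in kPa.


Step 1: cos(10 deg) = 0.9848
Step 2: Convert r to m: r = 41e-6 m
Step 3: dP = 2 * 0.027 * 0.9848 / 41e-6 = 1297.1 Pa
Step 4: Convert Pa to kPa (divide by 1000).
dP = 1.3 kPa


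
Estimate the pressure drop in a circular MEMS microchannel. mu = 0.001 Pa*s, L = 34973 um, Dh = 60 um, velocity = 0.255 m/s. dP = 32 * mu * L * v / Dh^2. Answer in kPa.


Step 1: Convert to SI: L = 34973e-6 m, Dh = 60e-6 m
Step 2: dP = 32 * 0.001 * 34973e-6 * 0.255 / (60e-6)^2
Step 3: dP = 79272.13 Pa
Step 4: Convert to kPa: dP = 79.27 kPa


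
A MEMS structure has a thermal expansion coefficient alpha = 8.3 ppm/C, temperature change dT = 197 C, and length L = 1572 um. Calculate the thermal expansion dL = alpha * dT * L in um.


Step 1: Convert CTE: alpha = 8.3 ppm/C = 8.3e-6 /C
Step 2: dL = 8.3e-6 * 197 * 1572
dL = 2.5704 um


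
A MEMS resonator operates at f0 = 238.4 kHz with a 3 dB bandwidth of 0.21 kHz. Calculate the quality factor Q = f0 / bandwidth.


Step 1: Q = f0 / bandwidth
Step 2: Q = 238.4 / 0.21
Q = 1135.2


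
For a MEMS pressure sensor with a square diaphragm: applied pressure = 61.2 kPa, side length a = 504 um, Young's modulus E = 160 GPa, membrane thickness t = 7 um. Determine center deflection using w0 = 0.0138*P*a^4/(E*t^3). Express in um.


Step 1: Convert pressure to compatible units (E is in GPa, so P in GPa).
P = 61.2 kPa = 61.2e-6 GPa
Step 2: Compute numerator: 0.0138 * P * a^4.
a^4 = 504^4 = 64524128256
numerator = 0.0138 * 61.2e-6 * 64524128256 = 5.4494e+04
Step 3: Compute denominator: E * t^3 = 160 * 7^3 = 54880
Step 4: w0 = numerator / denominator = 5.4494e+04 / 54880 = 0.993 um


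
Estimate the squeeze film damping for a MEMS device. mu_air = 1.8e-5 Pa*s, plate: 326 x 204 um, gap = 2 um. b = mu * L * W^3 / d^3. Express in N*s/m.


Step 1: Convert to SI.
L = 326e-6 m, W = 204e-6 m, d = 2e-6 m
Step 2: W^3 = (204e-6)^3 = 8.49e-12 m^3
Step 3: d^3 = (2e-6)^3 = 8.00e-18 m^3
Step 4: b = 1.8e-5 * 326e-6 * 8.49e-12 / 8.00e-18
b = 6.23e-03 N*s/m


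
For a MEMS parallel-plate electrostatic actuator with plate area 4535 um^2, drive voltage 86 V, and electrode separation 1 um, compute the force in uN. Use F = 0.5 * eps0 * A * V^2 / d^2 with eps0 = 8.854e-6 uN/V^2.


Step 1: Identify parameters.
eps0 = 8.854e-6 uN/V^2, A = 4535 um^2, V = 86 V, d = 1 um
Step 2: Compute V^2 = 86^2 = 7396
Step 3: Compute d^2 = 1^2 = 1
Step 4: F = 0.5 * 8.854e-6 * 4535 * 7396 / 1
F = 148.485 uN


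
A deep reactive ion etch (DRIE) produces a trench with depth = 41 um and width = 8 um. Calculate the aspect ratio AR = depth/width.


Step 1: AR = depth / width
Step 2: AR = 41 / 8
AR = 5.1


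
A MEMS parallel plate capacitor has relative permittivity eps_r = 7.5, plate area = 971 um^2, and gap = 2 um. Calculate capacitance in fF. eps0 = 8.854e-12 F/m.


Step 1: Convert area to m^2: A = 971e-12 m^2
Step 2: Convert gap to m: d = 2e-6 m
Step 3: C = eps0 * eps_r * A / d
C = 8.854e-12 * 7.5 * 971e-12 / 2e-6
Step 4: Convert to fF (multiply by 1e15).
C = 32.24 fF


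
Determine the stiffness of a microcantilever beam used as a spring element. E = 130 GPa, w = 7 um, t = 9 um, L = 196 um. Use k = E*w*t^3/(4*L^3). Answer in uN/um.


Step 1: Convert E to consistent units (1 GPa = 1000 uN/um^2).
E = 130 GPa = 130000 uN/um^2
Step 2: Compute t^3 = 9^3 = 729
Step 3: Compute L^3 = 196^3 = 7529536
Step 4: k = 130000 * 7 * 729 / (4 * 7529536)
k = 22.0263 uN/um


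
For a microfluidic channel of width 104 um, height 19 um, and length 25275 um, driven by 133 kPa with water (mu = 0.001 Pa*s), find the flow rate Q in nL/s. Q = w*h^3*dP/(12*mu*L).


Step 1: Convert all dimensions to SI (meters).
w = 104e-6 m, h = 19e-6 m, L = 25275e-6 m, dP = 133e3 Pa
Step 2: Q = w * h^3 * dP / (12 * mu * L)
Q = 104e-6 * (19e-6)^3 * 133e3 / (12 * 0.001 * 25275e-6) = 3.1280477e-10 m^3/s
Step 3: Convert Q from m^3/s to nL/s (1 m^3 = 1e12 nL, so multiply by 1e12).
Q = 312.805 nL/s


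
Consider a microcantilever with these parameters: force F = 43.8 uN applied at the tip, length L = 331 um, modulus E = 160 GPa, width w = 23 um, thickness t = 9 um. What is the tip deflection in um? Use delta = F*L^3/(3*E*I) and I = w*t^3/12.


Step 1: Calculate the second moment of area.
I = w * t^3 / 12 = 23 * 9^3 / 12 = 1397.25 um^4
Step 2: Convert E to consistent units (1 GPa = 1000 uN/um^2).
E = 160 GPa = 160000 uN/um^2
Step 3: Calculate tip deflection.
delta = F * L^3 / (3 * E * I)
delta = 43.8 * 331^3 / (3 * 160000 * 1397.25)
delta = 2.3683 um


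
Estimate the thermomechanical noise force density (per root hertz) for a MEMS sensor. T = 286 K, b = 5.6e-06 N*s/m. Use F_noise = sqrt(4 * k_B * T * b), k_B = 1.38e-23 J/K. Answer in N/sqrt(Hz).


Step 1: Compute 4 * k_B * T * b
= 4 * 1.38e-23 * 286 * 5.6e-06
= 8.8408e-26 N^2/Hz
Step 2: F_noise = sqrt(8.8408e-26)
F_noise = 2.97e-13 N/sqrt(Hz)


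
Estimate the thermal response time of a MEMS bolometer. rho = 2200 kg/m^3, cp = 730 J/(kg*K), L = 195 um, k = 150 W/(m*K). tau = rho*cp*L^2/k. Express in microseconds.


Step 1: Convert L to m: L = 195e-6 m
Step 2: L^2 = (195e-6)^2 = 3.8025e-08 m^2
Step 3: tau = 2200 * 730 * 3.8025e-08 / 150 = 4.07121e-04 s
Step 4: Convert to microseconds (multiply by 1e6).
tau = 407.121 us


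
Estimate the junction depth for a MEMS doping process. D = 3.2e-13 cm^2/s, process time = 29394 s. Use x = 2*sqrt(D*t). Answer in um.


Step 1: Compute D*t = 3.2e-13 * 29394 = 9.40608e-09 cm^2
Step 2: sqrt(D*t) = 9.6985e-05 cm
Step 3: x = 2 * 9.6985e-05 cm = 1.9397e-04 cm
Step 4: Convert to um (1 cm = 1e4 um): x = 1.94 um


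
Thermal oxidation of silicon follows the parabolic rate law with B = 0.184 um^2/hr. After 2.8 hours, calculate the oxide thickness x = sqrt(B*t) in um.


Step 1: Compute B*t = 0.184 * 2.8 = 0.5152
Step 2: x = sqrt(0.5152)
x = 0.718 um


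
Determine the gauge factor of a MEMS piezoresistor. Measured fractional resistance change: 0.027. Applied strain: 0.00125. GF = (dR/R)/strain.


Step 1: Identify values.
dR/R = 0.027, strain = 0.00125
Step 2: GF = (dR/R) / strain = 0.027 / 0.00125
GF = 21.6


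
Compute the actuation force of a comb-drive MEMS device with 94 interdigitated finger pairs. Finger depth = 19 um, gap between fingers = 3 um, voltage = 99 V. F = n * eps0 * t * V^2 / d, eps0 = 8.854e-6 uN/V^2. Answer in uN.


Step 1: Parameters: n=94, eps0=8.854e-6 uN/V^2, t=19 um, V=99 V, d=3 um
Step 2: V^2 = 9801
Step 3: F = 94 * 8.854e-6 * 19 * 9801 / 3
F = 51.662 uN


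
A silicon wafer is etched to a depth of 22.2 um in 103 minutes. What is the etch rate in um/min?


Step 1: Etch rate = depth / time
Step 2: rate = 22.2 / 103
rate = 0.216 um/min


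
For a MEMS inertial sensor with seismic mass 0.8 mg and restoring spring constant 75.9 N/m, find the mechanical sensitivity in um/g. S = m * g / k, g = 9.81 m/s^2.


Step 1: Convert mass: m = 0.8 mg = 8.00e-07 kg
Step 2: S = m * g / k = 8.00e-07 * 9.81 / 75.9
Step 3: S = 1.03e-07 m/g
Step 4: Convert to um/g: S = 0.103 um/g


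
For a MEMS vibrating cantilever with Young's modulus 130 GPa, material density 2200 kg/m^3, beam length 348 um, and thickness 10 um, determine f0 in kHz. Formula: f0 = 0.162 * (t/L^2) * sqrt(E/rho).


Step 1: Convert units to SI.
t_SI = 10e-6 m, L_SI = 348e-6 m
Step 2: Calculate sqrt(E/rho).
sqrt(130e9 / 2200) = 7687.06 m/s
Step 3: Compute f0.
f0 = 0.162 * 10e-6 / (348e-6)^2 * 7687.06 = 102829.3 Hz = 102.83 kHz


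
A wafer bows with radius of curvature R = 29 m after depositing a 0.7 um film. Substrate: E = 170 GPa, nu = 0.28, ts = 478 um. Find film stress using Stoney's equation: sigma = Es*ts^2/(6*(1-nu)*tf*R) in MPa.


Step 1: Compute numerator: Es * ts^2 = 170 * 478^2 = 38842280 (GPa*um^2)
Step 2: Compute denominator (R in um): 6*(1-nu)*tf*R = 6*0.72*0.7*29e6 = 87696000.0 (um^2)
Step 3: sigma (GPa) = 38842280 / 87696000.0 = 4.4292e-01 GPa
Step 4: Convert to MPa (x1000): sigma = 442.9 MPa


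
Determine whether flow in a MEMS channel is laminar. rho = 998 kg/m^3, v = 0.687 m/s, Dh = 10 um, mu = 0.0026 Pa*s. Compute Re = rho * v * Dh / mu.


Step 1: Convert Dh to meters: Dh = 10e-6 m
Step 2: Re = rho * v * Dh / mu
Re = 998 * 0.687 * 10e-6 / 0.0026
Re = 2.637
Since Re = 2.637 is below ~2300, the flow is laminar.


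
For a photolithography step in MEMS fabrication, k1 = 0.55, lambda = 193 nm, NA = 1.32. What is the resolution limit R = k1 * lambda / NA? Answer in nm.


Step 1: Identify values: k1 = 0.55, lambda = 193 nm, NA = 1.32
Step 2: R = k1 * lambda / NA
R = 0.55 * 193 / 1.32
R = 80.4 nm


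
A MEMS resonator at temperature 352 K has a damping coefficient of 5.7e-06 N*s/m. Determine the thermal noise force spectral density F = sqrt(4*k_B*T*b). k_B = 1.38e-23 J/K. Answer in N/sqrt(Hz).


Step 1: Compute 4 * k_B * T * b
= 4 * 1.38e-23 * 352 * 5.7e-06
= 1.1075e-25 N^2/Hz
Step 2: F_noise = sqrt(1.1075e-25)
F_noise = 3.33e-13 N/sqrt(Hz)


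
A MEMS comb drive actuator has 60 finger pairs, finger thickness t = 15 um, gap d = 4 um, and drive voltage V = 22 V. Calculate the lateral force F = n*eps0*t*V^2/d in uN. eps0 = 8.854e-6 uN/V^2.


Step 1: Parameters: n=60, eps0=8.854e-6 uN/V^2, t=15 um, V=22 V, d=4 um
Step 2: V^2 = 484
Step 3: F = 60 * 8.854e-6 * 15 * 484 / 4
F = 0.964 uN


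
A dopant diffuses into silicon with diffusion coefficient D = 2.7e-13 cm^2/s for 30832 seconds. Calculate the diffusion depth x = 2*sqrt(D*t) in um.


Step 1: Compute D*t = 2.7e-13 * 30832 = 8.32464e-09 cm^2
Step 2: sqrt(D*t) = 9.12395e-05 cm
Step 3: x = 2 * 9.12395e-05 cm = 1.82479e-04 cm
Step 4: Convert to um (1 cm = 1e4 um): x = 1.825 um


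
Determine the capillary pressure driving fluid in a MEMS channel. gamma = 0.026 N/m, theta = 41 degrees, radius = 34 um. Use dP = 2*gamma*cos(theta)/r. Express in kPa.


Step 1: cos(41 deg) = 0.7547
Step 2: Convert r to m: r = 34e-6 m
Step 3: dP = 2 * 0.026 * 0.7547 / 34e-6 = 1154.2 Pa
Step 4: Convert Pa to kPa (divide by 1000).
dP = 1.15 kPa


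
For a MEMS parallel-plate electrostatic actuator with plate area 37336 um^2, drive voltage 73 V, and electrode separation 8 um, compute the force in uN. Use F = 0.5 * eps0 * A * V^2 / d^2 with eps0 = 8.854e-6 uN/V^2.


Step 1: Identify parameters.
eps0 = 8.854e-6 uN/V^2, A = 37336 um^2, V = 73 V, d = 8 um
Step 2: Compute V^2 = 73^2 = 5329
Step 3: Compute d^2 = 8^2 = 64
Step 4: F = 0.5 * 8.854e-6 * 37336 * 5329 / 64
F = 13.763 uN


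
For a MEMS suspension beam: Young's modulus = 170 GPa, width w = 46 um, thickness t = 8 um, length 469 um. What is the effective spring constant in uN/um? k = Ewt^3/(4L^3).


Step 1: Convert E to consistent units (1 GPa = 1000 uN/um^2).
E = 170 GPa = 170000 uN/um^2
Step 2: Compute t^3 = 8^3 = 512
Step 3: Compute L^3 = 469^3 = 103161709
Step 4: k = 170000 * 46 * 512 / (4 * 103161709)
k = 9.7028 uN/um


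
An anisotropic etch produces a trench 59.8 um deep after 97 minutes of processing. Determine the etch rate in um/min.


Step 1: Etch rate = depth / time
Step 2: rate = 59.8 / 97
rate = 0.616 um/min


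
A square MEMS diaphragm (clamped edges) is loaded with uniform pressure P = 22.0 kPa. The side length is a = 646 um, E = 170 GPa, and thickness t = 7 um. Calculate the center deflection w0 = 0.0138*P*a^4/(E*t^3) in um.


Step 1: Convert pressure to compatible units (E is in GPa, so P in GPa).
P = 22.0 kPa = 22.0e-6 GPa
Step 2: Compute numerator: 0.0138 * P * a^4.
a^4 = 646^4 = 174152643856
numerator = 0.0138 * 22.0e-6 * 174152643856 = 5.28727e+04
Step 3: Compute denominator: E * t^3 = 170 * 7^3 = 58310
Step 4: w0 = numerator / denominator = 5.28727e+04 / 58310 = 0.9068 um


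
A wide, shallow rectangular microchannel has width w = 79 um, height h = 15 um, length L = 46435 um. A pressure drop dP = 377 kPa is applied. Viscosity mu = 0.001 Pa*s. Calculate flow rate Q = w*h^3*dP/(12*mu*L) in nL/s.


Step 1: Convert all dimensions to SI (meters).
w = 79e-6 m, h = 15e-6 m, L = 46435e-6 m, dP = 377e3 Pa
Step 2: Q = w * h^3 * dP / (12 * mu * L)
Q = 79e-6 * (15e-6)^3 * 377e3 / (12 * 0.001 * 46435e-6) = 1.8039127e-10 m^3/s
Step 3: Convert Q from m^3/s to nL/s (1 m^3 = 1e12 nL, so multiply by 1e12).
Q = 180.391 nL/s


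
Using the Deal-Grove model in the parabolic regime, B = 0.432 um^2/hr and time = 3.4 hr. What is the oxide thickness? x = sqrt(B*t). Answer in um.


Step 1: Compute B*t = 0.432 * 3.4 = 1.4688
Step 2: x = sqrt(1.4688)
x = 1.212 um


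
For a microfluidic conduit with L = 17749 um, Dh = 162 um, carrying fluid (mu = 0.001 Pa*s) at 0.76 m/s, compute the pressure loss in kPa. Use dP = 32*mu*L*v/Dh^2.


Step 1: Convert to SI: L = 17749e-6 m, Dh = 162e-6 m
Step 2: dP = 32 * 0.001 * 17749e-6 * 0.76 / (162e-6)^2
Step 3: dP = 16447.79 Pa
Step 4: Convert to kPa: dP = 16.45 kPa


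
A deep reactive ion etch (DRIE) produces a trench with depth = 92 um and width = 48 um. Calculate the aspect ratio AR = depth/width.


Step 1: AR = depth / width
Step 2: AR = 92 / 48
AR = 1.9


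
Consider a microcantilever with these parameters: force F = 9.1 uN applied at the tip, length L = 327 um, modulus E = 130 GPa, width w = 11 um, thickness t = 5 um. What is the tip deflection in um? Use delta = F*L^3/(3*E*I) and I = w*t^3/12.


Step 1: Calculate the second moment of area.
I = w * t^3 / 12 = 11 * 5^3 / 12 = 114.5833 um^4
Step 2: Convert E to consistent units (1 GPa = 1000 uN/um^2).
E = 130 GPa = 130000 uN/um^2
Step 3: Calculate tip deflection.
delta = F * L^3 / (3 * E * I)
delta = 9.1 * 327^3 / (3 * 130000 * 114.5833)
delta = 7.1203 um


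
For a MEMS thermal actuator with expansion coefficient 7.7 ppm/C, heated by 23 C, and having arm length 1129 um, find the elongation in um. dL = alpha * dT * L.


Step 1: Convert CTE: alpha = 7.7 ppm/C = 7.7e-6 /C
Step 2: dL = 7.7e-6 * 23 * 1129
dL = 0.1999 um


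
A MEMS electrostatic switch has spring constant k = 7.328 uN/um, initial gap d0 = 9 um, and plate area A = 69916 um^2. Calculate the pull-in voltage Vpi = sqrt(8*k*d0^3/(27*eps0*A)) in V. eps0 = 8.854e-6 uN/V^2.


Step 1: Compute numerator: 8 * k * d0^3 = 8 * 7.328 * 9^3 = 42736.896
Step 2: Compute denominator: 27 * eps0 * A = 27 * 8.854e-6 * 69916 = 16.713979
Step 3: Vpi = sqrt(42736.896 / 16.713979)
Vpi = 50.57 V


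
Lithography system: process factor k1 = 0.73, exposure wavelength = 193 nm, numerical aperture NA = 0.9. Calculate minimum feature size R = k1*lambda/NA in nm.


Step 1: Identify values: k1 = 0.73, lambda = 193 nm, NA = 0.9
Step 2: R = k1 * lambda / NA
R = 0.73 * 193 / 0.9
R = 156.5 nm


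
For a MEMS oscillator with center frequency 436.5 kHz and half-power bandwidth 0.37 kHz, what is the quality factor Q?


Step 1: Q = f0 / bandwidth
Step 2: Q = 436.5 / 0.37
Q = 1179.7


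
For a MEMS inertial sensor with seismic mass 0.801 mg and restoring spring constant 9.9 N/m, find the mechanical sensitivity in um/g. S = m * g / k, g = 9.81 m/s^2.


Step 1: Convert mass: m = 0.801 mg = 8.01e-07 kg
Step 2: S = m * g / k = 8.01e-07 * 9.81 / 9.9
Step 3: S = 7.94e-07 m/g
Step 4: Convert to um/g: S = 0.794 um/g


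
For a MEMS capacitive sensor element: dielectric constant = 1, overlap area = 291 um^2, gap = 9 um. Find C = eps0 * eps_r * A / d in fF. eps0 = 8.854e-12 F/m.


Step 1: Convert area to m^2: A = 291e-12 m^2
Step 2: Convert gap to m: d = 9e-6 m
Step 3: C = eps0 * eps_r * A / d
C = 8.854e-12 * 1 * 291e-12 / 9e-6
Step 4: Convert to fF (multiply by 1e15).
C = 0.29 fF


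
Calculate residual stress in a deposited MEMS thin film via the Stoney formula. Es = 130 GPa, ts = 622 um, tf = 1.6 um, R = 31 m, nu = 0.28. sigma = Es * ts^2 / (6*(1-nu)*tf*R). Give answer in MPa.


Step 1: Compute numerator: Es * ts^2 = 130 * 622^2 = 50294920 (GPa*um^2)
Step 2: Compute denominator (R in um): 6*(1-nu)*tf*R = 6*0.72*1.6*31e6 = 214272000.0 (um^2)
Step 3: sigma (GPa) = 50294920 / 214272000.0 = 2.34725e-01 GPa
Step 4: Convert to MPa (x1000): sigma = 234.7 MPa


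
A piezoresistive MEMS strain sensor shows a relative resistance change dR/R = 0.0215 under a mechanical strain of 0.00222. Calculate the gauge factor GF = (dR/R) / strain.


Step 1: Identify values.
dR/R = 0.0215, strain = 0.00222
Step 2: GF = (dR/R) / strain = 0.0215 / 0.00222
GF = 9.7


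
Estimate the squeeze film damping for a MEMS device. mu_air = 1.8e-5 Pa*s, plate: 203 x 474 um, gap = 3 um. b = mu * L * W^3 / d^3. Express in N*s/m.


Step 1: Convert to SI.
L = 203e-6 m, W = 474e-6 m, d = 3e-6 m
Step 2: W^3 = (474e-6)^3 = 1.06e-10 m^3
Step 3: d^3 = (3e-6)^3 = 2.70e-17 m^3
Step 4: b = 1.8e-5 * 203e-6 * 1.06e-10 / 2.70e-17
b = 1.44e-02 N*s/m


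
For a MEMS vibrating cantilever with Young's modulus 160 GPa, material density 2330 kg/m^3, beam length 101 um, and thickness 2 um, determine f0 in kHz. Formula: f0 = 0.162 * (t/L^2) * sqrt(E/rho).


Step 1: Convert units to SI.
t_SI = 2e-6 m, L_SI = 101e-6 m
Step 2: Calculate sqrt(E/rho).
sqrt(160e9 / 2330) = 8286.71 m/s
Step 3: Compute f0.
f0 = 0.162 * 2e-6 / (101e-6)^2 * 8286.71 = 263199.1 Hz = 263.2 kHz


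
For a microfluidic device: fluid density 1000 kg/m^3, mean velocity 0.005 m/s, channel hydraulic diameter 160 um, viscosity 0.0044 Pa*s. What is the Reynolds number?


Step 1: Convert Dh to meters: Dh = 160e-6 m
Step 2: Re = rho * v * Dh / mu
Re = 1000 * 0.005 * 160e-6 / 0.0044
Re = 0.182


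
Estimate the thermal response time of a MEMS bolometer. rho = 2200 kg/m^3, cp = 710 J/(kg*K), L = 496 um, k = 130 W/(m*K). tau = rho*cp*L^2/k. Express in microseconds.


Step 1: Convert L to m: L = 496e-6 m
Step 2: L^2 = (496e-6)^2 = 2.46016e-07 m^2
Step 3: tau = 2200 * 710 * 2.46016e-07 / 130 = 2.95597686e-03 s
Step 4: Convert to microseconds (multiply by 1e6).
tau = 2955.977 us


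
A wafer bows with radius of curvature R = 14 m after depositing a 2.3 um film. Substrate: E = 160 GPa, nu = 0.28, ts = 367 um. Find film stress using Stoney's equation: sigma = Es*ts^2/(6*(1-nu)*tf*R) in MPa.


Step 1: Compute numerator: Es * ts^2 = 160 * 367^2 = 21550240 (GPa*um^2)
Step 2: Compute denominator (R in um): 6*(1-nu)*tf*R = 6*0.72*2.3*14e6 = 139104000.0 (um^2)
Step 3: sigma (GPa) = 21550240 / 139104000.0 = 1.54922e-01 GPa
Step 4: Convert to MPa (x1000): sigma = 154.9 MPa


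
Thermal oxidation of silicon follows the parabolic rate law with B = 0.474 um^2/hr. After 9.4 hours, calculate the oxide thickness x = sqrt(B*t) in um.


Step 1: Compute B*t = 0.474 * 9.4 = 4.4556
Step 2: x = sqrt(4.4556)
x = 2.111 um


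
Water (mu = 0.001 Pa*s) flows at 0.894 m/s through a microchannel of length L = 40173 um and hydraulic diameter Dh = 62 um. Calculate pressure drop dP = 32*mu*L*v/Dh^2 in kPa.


Step 1: Convert to SI: L = 40173e-6 m, Dh = 62e-6 m
Step 2: dP = 32 * 0.001 * 40173e-6 * 0.894 / (62e-6)^2
Step 3: dP = 298977.42 Pa
Step 4: Convert to kPa: dP = 298.98 kPa


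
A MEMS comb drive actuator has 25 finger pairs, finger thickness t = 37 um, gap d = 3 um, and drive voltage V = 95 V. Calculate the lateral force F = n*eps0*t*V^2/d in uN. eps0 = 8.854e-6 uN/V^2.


Step 1: Parameters: n=25, eps0=8.854e-6 uN/V^2, t=37 um, V=95 V, d=3 um
Step 2: V^2 = 9025
Step 3: F = 25 * 8.854e-6 * 37 * 9025 / 3
F = 24.638 uN


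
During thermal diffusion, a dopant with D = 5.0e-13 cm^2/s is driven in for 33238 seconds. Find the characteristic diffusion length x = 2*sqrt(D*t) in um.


Step 1: Compute D*t = 5.0e-13 * 33238 = 1.6619e-08 cm^2
Step 2: sqrt(D*t) = 1.28915e-04 cm
Step 3: x = 2 * 1.28915e-04 cm = 2.5783e-04 cm
Step 4: Convert to um (1 cm = 1e4 um): x = 2.578 um


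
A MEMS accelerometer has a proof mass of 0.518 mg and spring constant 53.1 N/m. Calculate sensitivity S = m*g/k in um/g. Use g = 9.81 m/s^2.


Step 1: Convert mass: m = 0.518 mg = 5.18e-07 kg
Step 2: S = m * g / k = 5.18e-07 * 9.81 / 53.1
Step 3: S = 9.57e-08 m/g
Step 4: Convert to um/g: S = 0.096 um/g


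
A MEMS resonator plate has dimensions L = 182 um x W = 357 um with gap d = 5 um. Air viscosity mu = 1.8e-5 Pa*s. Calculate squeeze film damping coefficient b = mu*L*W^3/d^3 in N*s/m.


Step 1: Convert to SI.
L = 182e-6 m, W = 357e-6 m, d = 5e-6 m
Step 2: W^3 = (357e-6)^3 = 4.55e-11 m^3
Step 3: d^3 = (5e-6)^3 = 1.25e-16 m^3
Step 4: b = 1.8e-5 * 182e-6 * 4.55e-11 / 1.25e-16
b = 1.19e-03 N*s/m


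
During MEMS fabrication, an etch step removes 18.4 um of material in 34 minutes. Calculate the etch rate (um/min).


Step 1: Etch rate = depth / time
Step 2: rate = 18.4 / 34
rate = 0.541 um/min


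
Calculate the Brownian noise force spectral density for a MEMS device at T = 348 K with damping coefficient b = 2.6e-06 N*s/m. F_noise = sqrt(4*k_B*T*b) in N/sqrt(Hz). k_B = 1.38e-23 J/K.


Step 1: Compute 4 * k_B * T * b
= 4 * 1.38e-23 * 348 * 2.6e-06
= 4.9945e-26 N^2/Hz
Step 2: F_noise = sqrt(4.9945e-26)
F_noise = 2.23e-13 N/sqrt(Hz)


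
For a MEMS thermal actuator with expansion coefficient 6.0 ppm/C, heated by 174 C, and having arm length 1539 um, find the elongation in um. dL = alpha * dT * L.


Step 1: Convert CTE: alpha = 6.0 ppm/C = 6.0e-6 /C
Step 2: dL = 6.0e-6 * 174 * 1539
dL = 1.6067 um


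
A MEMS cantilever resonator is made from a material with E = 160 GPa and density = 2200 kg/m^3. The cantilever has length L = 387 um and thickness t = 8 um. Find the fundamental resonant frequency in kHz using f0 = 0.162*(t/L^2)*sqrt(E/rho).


Step 1: Convert units to SI.
t_SI = 8e-6 m, L_SI = 387e-6 m
Step 2: Calculate sqrt(E/rho).
sqrt(160e9 / 2200) = 8528.03 m/s
Step 3: Compute f0.
f0 = 0.162 * 8e-6 / (387e-6)^2 * 8528.03 = 73795.8 Hz = 73.8 kHz


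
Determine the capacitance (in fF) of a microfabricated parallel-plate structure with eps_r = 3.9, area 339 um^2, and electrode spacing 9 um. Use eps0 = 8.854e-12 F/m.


Step 1: Convert area to m^2: A = 339e-12 m^2
Step 2: Convert gap to m: d = 9e-6 m
Step 3: C = eps0 * eps_r * A / d
C = 8.854e-12 * 3.9 * 339e-12 / 9e-6
Step 4: Convert to fF (multiply by 1e15).
C = 1.3 fF


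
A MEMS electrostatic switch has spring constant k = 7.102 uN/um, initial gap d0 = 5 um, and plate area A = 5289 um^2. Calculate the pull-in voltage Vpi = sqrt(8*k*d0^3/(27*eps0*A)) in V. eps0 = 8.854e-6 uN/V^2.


Step 1: Compute numerator: 8 * k * d0^3 = 8 * 7.102 * 5^3 = 7102.0
Step 2: Compute denominator: 27 * eps0 * A = 27 * 8.854e-6 * 5289 = 1.264378
Step 3: Vpi = sqrt(7102.0 / 1.264378)
Vpi = 74.95 V


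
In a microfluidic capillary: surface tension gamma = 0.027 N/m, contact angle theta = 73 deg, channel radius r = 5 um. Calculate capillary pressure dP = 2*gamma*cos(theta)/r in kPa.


Step 1: cos(73 deg) = 0.2924
Step 2: Convert r to m: r = 5e-6 m
Step 3: dP = 2 * 0.027 * 0.2924 / 5e-6 = 3157.9 Pa
Step 4: Convert Pa to kPa (divide by 1000).
dP = 3.16 kPa


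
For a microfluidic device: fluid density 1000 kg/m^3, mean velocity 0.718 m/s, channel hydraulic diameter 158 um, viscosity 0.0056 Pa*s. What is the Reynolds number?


Step 1: Convert Dh to meters: Dh = 158e-6 m
Step 2: Re = rho * v * Dh / mu
Re = 1000 * 0.718 * 158e-6 / 0.0056
Re = 20.258


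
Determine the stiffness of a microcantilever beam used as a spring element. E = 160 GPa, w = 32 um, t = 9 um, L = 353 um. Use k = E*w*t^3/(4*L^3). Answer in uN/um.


Step 1: Convert E to consistent units (1 GPa = 1000 uN/um^2).
E = 160 GPa = 160000 uN/um^2
Step 2: Compute t^3 = 9^3 = 729
Step 3: Compute L^3 = 353^3 = 43986977
Step 4: k = 160000 * 32 * 729 / (4 * 43986977)
k = 21.2136 uN/um


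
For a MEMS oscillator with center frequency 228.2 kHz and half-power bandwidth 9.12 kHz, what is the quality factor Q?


Step 1: Q = f0 / bandwidth
Step 2: Q = 228.2 / 9.12
Q = 25.0


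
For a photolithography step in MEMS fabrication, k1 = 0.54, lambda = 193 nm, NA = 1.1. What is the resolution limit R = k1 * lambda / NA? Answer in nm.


Step 1: Identify values: k1 = 0.54, lambda = 193 nm, NA = 1.1
Step 2: R = k1 * lambda / NA
R = 0.54 * 193 / 1.1
R = 94.7 nm


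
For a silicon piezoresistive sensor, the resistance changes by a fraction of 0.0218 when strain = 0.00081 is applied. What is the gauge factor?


Step 1: Identify values.
dR/R = 0.0218, strain = 0.00081
Step 2: GF = (dR/R) / strain = 0.0218 / 0.00081
GF = 26.9


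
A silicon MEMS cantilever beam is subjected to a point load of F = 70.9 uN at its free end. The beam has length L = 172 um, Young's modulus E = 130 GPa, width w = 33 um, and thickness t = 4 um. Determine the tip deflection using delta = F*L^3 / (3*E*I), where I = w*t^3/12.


Step 1: Calculate the second moment of area.
I = w * t^3 / 12 = 33 * 4^3 / 12 = 176.0 um^4
Step 2: Convert E to consistent units (1 GPa = 1000 uN/um^2).
E = 130 GPa = 130000 uN/um^2
Step 3: Calculate tip deflection.
delta = F * L^3 / (3 * E * I)
delta = 70.9 * 172^3 / (3 * 130000 * 176.0)
delta = 5.256 um


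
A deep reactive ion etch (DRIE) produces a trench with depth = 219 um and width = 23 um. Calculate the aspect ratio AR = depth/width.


Step 1: AR = depth / width
Step 2: AR = 219 / 23
AR = 9.5


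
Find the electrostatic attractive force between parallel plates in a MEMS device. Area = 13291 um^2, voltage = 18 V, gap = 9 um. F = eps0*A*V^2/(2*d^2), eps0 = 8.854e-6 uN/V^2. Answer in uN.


Step 1: Identify parameters.
eps0 = 8.854e-6 uN/V^2, A = 13291 um^2, V = 18 V, d = 9 um
Step 2: Compute V^2 = 18^2 = 324
Step 3: Compute d^2 = 9^2 = 81
Step 4: F = 0.5 * 8.854e-6 * 13291 * 324 / 81
F = 0.235 uN


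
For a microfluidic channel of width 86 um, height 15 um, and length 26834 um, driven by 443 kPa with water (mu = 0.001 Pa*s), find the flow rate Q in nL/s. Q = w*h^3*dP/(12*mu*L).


Step 1: Convert all dimensions to SI (meters).
w = 86e-6 m, h = 15e-6 m, L = 26834e-6 m, dP = 443e3 Pa
Step 2: Q = w * h^3 * dP / (12 * mu * L)
Q = 86e-6 * (15e-6)^3 * 443e3 / (12 * 0.001 * 26834e-6) = 3.9930918e-10 m^3/s
Step 3: Convert Q from m^3/s to nL/s (1 m^3 = 1e12 nL, so multiply by 1e12).
Q = 399.309 nL/s


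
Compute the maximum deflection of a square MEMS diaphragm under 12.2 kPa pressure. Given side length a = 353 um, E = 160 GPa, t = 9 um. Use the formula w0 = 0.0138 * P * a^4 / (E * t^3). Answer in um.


Step 1: Convert pressure to compatible units (E is in GPa, so P in GPa).
P = 12.2 kPa = 12.2e-6 GPa
Step 2: Compute numerator: 0.0138 * P * a^4.
a^4 = 353^4 = 15527402881
numerator = 0.0138 * 12.2e-6 * 15527402881 = 2.6142e+03
Step 3: Compute denominator: E * t^3 = 160 * 9^3 = 116640
Step 4: w0 = numerator / denominator = 2.6142e+03 / 116640 = 0.0224 um


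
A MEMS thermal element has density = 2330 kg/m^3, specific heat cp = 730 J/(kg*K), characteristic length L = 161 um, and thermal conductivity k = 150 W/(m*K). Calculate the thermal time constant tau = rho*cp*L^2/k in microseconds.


Step 1: Convert L to m: L = 161e-6 m
Step 2: L^2 = (161e-6)^2 = 2.5921e-08 m^2
Step 3: tau = 2330 * 730 * 2.5921e-08 / 150 = 2.9392686e-04 s
Step 4: Convert to microseconds (multiply by 1e6).
tau = 293.927 us


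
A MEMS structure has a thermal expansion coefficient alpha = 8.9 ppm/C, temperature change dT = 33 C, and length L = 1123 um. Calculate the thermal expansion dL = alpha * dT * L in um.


Step 1: Convert CTE: alpha = 8.9 ppm/C = 8.9e-6 /C
Step 2: dL = 8.9e-6 * 33 * 1123
dL = 0.3298 um


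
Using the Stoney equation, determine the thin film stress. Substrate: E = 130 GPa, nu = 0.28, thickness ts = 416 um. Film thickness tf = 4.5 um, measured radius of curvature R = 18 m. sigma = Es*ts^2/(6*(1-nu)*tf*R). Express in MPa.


Step 1: Compute numerator: Es * ts^2 = 130 * 416^2 = 22497280 (GPa*um^2)
Step 2: Compute denominator (R in um): 6*(1-nu)*tf*R = 6*0.72*4.5*18e6 = 349920000.0 (um^2)
Step 3: sigma (GPa) = 22497280 / 349920000.0 = 6.4293e-02 GPa
Step 4: Convert to MPa (x1000): sigma = 64.3 MPa


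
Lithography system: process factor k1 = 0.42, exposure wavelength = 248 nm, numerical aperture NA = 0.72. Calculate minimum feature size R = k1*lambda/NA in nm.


Step 1: Identify values: k1 = 0.42, lambda = 248 nm, NA = 0.72
Step 2: R = k1 * lambda / NA
R = 0.42 * 248 / 0.72
R = 144.7 nm


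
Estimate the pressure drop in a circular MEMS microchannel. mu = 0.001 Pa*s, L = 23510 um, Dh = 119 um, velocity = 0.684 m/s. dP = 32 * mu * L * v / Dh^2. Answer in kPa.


Step 1: Convert to SI: L = 23510e-6 m, Dh = 119e-6 m
Step 2: dP = 32 * 0.001 * 23510e-6 * 0.684 / (119e-6)^2
Step 3: dP = 36338.32 Pa
Step 4: Convert to kPa: dP = 36.34 kPa


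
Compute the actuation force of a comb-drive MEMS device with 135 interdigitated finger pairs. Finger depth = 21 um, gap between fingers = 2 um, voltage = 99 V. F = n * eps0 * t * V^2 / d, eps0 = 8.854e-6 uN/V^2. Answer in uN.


Step 1: Parameters: n=135, eps0=8.854e-6 uN/V^2, t=21 um, V=99 V, d=2 um
Step 2: V^2 = 9801
Step 3: F = 135 * 8.854e-6 * 21 * 9801 / 2
F = 123.008 uN


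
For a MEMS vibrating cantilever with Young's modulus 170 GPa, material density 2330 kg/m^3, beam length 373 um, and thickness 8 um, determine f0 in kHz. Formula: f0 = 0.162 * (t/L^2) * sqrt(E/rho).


Step 1: Convert units to SI.
t_SI = 8e-6 m, L_SI = 373e-6 m
Step 2: Calculate sqrt(E/rho).
sqrt(170e9 / 2330) = 8541.74 m/s
Step 3: Compute f0.
f0 = 0.162 * 8e-6 / (373e-6)^2 * 8541.74 = 79567.1 Hz = 79.57 kHz


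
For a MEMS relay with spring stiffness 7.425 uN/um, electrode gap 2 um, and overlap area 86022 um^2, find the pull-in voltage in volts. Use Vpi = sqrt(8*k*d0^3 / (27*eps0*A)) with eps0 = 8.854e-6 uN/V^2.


Step 1: Compute numerator: 8 * k * d0^3 = 8 * 7.425 * 2^3 = 475.2
Step 2: Compute denominator: 27 * eps0 * A = 27 * 8.854e-6 * 86022 = 20.564247
Step 3: Vpi = sqrt(475.2 / 20.564247)
Vpi = 4.81 V


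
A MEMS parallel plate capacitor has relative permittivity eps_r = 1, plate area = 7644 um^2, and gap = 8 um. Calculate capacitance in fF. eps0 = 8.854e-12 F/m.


Step 1: Convert area to m^2: A = 7644e-12 m^2
Step 2: Convert gap to m: d = 8e-6 m
Step 3: C = eps0 * eps_r * A / d
C = 8.854e-12 * 1 * 7644e-12 / 8e-6
Step 4: Convert to fF (multiply by 1e15).
C = 8.46 fF


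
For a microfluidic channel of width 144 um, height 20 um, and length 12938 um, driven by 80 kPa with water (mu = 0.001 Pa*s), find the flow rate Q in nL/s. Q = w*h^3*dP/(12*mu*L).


Step 1: Convert all dimensions to SI (meters).
w = 144e-6 m, h = 20e-6 m, L = 12938e-6 m, dP = 80e3 Pa
Step 2: Q = w * h^3 * dP / (12 * mu * L)
Q = 144e-6 * (20e-6)^3 * 80e3 / (12 * 0.001 * 12938e-6) = 5.936e-10 m^3/s
Step 3: Convert Q from m^3/s to nL/s (1 m^3 = 1e12 nL, so multiply by 1e12).
Q = 593.6 nL/s


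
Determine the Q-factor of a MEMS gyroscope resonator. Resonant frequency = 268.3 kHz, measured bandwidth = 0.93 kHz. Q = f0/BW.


Step 1: Q = f0 / bandwidth
Step 2: Q = 268.3 / 0.93
Q = 288.5


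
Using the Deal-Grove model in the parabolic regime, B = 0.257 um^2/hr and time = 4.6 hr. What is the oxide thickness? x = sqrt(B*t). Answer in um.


Step 1: Compute B*t = 0.257 * 4.6 = 1.1822
Step 2: x = sqrt(1.1822)
x = 1.087 um


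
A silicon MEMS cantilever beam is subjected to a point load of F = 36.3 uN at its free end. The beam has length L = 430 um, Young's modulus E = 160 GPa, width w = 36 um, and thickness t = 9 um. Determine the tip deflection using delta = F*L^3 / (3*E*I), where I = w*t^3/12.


Step 1: Calculate the second moment of area.
I = w * t^3 / 12 = 36 * 9^3 / 12 = 2187.0 um^4
Step 2: Convert E to consistent units (1 GPa = 1000 uN/um^2).
E = 160 GPa = 160000 uN/um^2
Step 3: Calculate tip deflection.
delta = F * L^3 / (3 * E * I)
delta = 36.3 * 430^3 / (3 * 160000 * 2187.0)
delta = 2.7493 um


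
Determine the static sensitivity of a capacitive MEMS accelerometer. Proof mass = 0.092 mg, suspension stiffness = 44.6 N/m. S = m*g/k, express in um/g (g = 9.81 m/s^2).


Step 1: Convert mass: m = 0.092 mg = 9.20e-08 kg
Step 2: S = m * g / k = 9.20e-08 * 9.81 / 44.6
Step 3: S = 2.02e-08 m/g
Step 4: Convert to um/g: S = 0.02 um/g


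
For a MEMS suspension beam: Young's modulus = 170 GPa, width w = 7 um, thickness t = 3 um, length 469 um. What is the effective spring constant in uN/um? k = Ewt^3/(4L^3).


Step 1: Convert E to consistent units (1 GPa = 1000 uN/um^2).
E = 170 GPa = 170000 uN/um^2
Step 2: Compute t^3 = 3^3 = 27
Step 3: Compute L^3 = 469^3 = 103161709
Step 4: k = 170000 * 7 * 27 / (4 * 103161709)
k = 0.0779 uN/um


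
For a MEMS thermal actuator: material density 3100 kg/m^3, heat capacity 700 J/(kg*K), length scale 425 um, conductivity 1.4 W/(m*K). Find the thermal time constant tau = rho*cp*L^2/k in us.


Step 1: Convert L to m: L = 425e-6 m
Step 2: L^2 = (425e-6)^2 = 1.80625e-07 m^2
Step 3: tau = 3100 * 700 * 1.80625e-07 / 1.4 = 2.7996875e-01 s
Step 4: Convert to microseconds (multiply by 1e6).
tau = 279968.75 us


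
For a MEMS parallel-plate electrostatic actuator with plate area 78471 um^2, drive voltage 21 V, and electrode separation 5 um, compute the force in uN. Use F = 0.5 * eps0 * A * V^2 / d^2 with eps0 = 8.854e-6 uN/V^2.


Step 1: Identify parameters.
eps0 = 8.854e-6 uN/V^2, A = 78471 um^2, V = 21 V, d = 5 um
Step 2: Compute V^2 = 21^2 = 441
Step 3: Compute d^2 = 5^2 = 25
Step 4: F = 0.5 * 8.854e-6 * 78471 * 441 / 25
F = 6.128 uN


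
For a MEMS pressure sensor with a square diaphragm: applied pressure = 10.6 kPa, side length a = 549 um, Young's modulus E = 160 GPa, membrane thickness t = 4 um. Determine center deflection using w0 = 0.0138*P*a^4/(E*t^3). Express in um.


Step 1: Convert pressure to compatible units (E is in GPa, so P in GPa).
P = 10.6 kPa = 10.6e-6 GPa
Step 2: Compute numerator: 0.0138 * P * a^4.
a^4 = 549^4 = 90842562801
numerator = 0.0138 * 10.6e-6 * 90842562801 = 1.328845e+04
Step 3: Compute denominator: E * t^3 = 160 * 4^3 = 10240
Step 4: w0 = numerator / denominator = 1.328845e+04 / 10240 = 1.2977 um


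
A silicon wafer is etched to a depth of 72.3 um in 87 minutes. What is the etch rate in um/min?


Step 1: Etch rate = depth / time
Step 2: rate = 72.3 / 87
rate = 0.831 um/min


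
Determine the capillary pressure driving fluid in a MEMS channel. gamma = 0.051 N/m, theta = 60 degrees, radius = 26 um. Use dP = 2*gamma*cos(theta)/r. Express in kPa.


Step 1: cos(60 deg) = 0.5
Step 2: Convert r to m: r = 26e-6 m
Step 3: dP = 2 * 0.051 * 0.5 / 26e-6 = 1961.5 Pa
Step 4: Convert Pa to kPa (divide by 1000).
dP = 1.96 kPa


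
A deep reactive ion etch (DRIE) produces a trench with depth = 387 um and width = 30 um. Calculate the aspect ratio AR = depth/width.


Step 1: AR = depth / width
Step 2: AR = 387 / 30
AR = 12.9


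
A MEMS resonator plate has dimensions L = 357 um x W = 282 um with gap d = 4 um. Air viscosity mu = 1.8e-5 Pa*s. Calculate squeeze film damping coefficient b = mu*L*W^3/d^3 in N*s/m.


Step 1: Convert to SI.
L = 357e-6 m, W = 282e-6 m, d = 4e-6 m
Step 2: W^3 = (282e-6)^3 = 2.24e-11 m^3
Step 3: d^3 = (4e-6)^3 = 6.40e-17 m^3
Step 4: b = 1.8e-5 * 357e-6 * 2.24e-11 / 6.40e-17
b = 2.25e-03 N*s/m


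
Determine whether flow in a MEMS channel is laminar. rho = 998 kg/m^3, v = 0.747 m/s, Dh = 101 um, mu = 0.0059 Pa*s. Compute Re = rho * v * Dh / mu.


Step 1: Convert Dh to meters: Dh = 101e-6 m
Step 2: Re = rho * v * Dh / mu
Re = 998 * 0.747 * 101e-6 / 0.0059
Re = 12.762
Since Re = 12.762 is below ~2300, the flow is laminar.


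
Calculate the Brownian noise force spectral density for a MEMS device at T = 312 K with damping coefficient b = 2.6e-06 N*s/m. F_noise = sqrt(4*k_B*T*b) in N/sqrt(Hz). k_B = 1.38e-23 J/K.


Step 1: Compute 4 * k_B * T * b
= 4 * 1.38e-23 * 312 * 2.6e-06
= 4.4778e-26 N^2/Hz
Step 2: F_noise = sqrt(4.4778e-26)
F_noise = 2.12e-13 N/sqrt(Hz)


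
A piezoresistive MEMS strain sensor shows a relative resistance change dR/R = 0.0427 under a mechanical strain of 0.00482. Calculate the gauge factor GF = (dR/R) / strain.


Step 1: Identify values.
dR/R = 0.0427, strain = 0.00482
Step 2: GF = (dR/R) / strain = 0.0427 / 0.00482
GF = 8.9


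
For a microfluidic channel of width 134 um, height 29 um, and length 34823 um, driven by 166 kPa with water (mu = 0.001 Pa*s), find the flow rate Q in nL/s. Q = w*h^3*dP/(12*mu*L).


Step 1: Convert all dimensions to SI (meters).
w = 134e-6 m, h = 29e-6 m, L = 34823e-6 m, dP = 166e3 Pa
Step 2: Q = w * h^3 * dP / (12 * mu * L)
Q = 134e-6 * (29e-6)^3 * 166e3 / (12 * 0.001 * 34823e-6) = 1.29825335e-09 m^3/s
Step 3: Convert Q from m^3/s to nL/s (1 m^3 = 1e12 nL, so multiply by 1e12).
Q = 1298.253 nL/s


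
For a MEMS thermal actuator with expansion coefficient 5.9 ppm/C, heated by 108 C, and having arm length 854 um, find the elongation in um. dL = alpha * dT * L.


Step 1: Convert CTE: alpha = 5.9 ppm/C = 5.9e-6 /C
Step 2: dL = 5.9e-6 * 108 * 854
dL = 0.5442 um


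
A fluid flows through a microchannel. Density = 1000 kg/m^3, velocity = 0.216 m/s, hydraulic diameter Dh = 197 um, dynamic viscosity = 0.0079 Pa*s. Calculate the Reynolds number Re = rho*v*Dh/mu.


Step 1: Convert Dh to meters: Dh = 197e-6 m
Step 2: Re = rho * v * Dh / mu
Re = 1000 * 0.216 * 197e-6 / 0.0079
Re = 5.386
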